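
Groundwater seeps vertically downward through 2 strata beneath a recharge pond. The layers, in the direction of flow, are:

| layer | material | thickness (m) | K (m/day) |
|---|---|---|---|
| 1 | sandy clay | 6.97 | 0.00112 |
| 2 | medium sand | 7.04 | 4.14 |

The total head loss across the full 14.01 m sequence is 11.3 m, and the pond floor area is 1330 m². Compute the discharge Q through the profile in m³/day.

2.41

Flow is perpendicular to layering, so the layers act in series and the equivalent K is the thickness-weighted harmonic mean.
Total thickness L = 6.97 + 7.04 = 14.01 m.
Σ(b_i/K_i) = 6.97/0.00112 + 7.04/4.14 = 6225 d.
K_eq = L / Σ(b_i/K_i) = 14.01 / 6225 = 0.002251 m/day.
Q = K_eq · A · (Δh/L) = 0.002251 × 1330 × (11.3/14.01) = 2.414 m³/day.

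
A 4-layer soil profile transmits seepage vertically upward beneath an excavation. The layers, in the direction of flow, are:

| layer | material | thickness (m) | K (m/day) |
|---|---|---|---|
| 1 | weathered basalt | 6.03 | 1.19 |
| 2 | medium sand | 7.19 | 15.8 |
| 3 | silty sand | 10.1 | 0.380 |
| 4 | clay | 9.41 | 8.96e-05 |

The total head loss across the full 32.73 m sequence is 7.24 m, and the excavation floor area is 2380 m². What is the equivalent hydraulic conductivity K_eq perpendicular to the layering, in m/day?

Flow is perpendicular to layering, so the layers act in series and the equivalent K is the thickness-weighted harmonic mean.
Total thickness L = 6.03 + 7.19 + 10.1 + 9.41 = 32.73 m.
Σ(b_i/K_i) = 6.03/1.19 + 7.19/15.8 + 10.1/0.380 + 9.41/8.96e-05 = 1.051e+05 d.
K_eq = L / Σ(b_i/K_i) = 32.73 / 1.051e+05 = 0.0003116 m/day.

0.000312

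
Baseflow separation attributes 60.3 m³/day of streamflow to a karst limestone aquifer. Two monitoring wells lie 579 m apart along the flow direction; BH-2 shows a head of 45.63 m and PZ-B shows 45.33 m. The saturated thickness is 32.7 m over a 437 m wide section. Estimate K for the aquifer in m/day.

8.14

Cross-sectional area A = 437 × 32.7 = 14290 m².
Hydraulic gradient i = (45.63 − 45.33) / 579 = 0.3 / 579 = 0.0005181.
From Q = K·A·i, K = Q / (A·i) = 60.3 / (14290 × 0.0005181) = 8.144 m/day.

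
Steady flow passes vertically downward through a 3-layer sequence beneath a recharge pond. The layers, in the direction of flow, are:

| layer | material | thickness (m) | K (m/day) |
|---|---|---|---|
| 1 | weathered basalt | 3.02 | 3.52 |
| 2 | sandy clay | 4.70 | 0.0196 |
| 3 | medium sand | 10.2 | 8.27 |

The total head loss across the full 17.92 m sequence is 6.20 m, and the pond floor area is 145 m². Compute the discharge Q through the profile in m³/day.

Flow is perpendicular to layering, so the layers act in series and the equivalent K is the thickness-weighted harmonic mean.
Total thickness L = 3.02 + 4.70 + 10.2 = 17.92 m.
Σ(b_i/K_i) = 3.02/3.52 + 4.70/0.0196 + 10.2/8.27 = 241.9 d.
K_eq = L / Σ(b_i/K_i) = 17.92 / 241.9 = 0.07408 m/day.
Q = K_eq · A · (Δh/L) = 0.07408 × 145 × (6.20/17.92) = 3.717 m³/day.

3.72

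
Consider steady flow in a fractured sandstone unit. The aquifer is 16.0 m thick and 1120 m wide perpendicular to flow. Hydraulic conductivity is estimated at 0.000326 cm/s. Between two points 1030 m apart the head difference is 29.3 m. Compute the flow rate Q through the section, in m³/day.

144

Convert K: 0.000326 cm/s × 864 = 0.2817 m/day.
Cross-sectional area A = 1120 × 16.0 = 17920 m².
Hydraulic gradient i = Δh / L = 29.3 / 1030 = 0.02845.
Darcy's law: Q = K · A · i = 0.2817 × 17920 × 0.02845 = 143.6 m³/day.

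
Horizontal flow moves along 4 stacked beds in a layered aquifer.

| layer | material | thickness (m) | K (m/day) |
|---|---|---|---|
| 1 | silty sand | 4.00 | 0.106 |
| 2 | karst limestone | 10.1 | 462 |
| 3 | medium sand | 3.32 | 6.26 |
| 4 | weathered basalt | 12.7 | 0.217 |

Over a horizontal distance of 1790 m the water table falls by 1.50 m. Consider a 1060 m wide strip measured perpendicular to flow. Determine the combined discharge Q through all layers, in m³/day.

4170

Flow is parallel to layering, so each bed carries its own Darcy discharge and the transmissivities add.
Σ(K_i·b_i) = 0.106×4.00 + 462×10.1 + 6.26×3.32 + 0.217×12.7 = 4690 m²/day.
Hydraulic gradient i = Δh / L = 1.50 / 1790 = 0.0008380.
Q = Σ(K_i·b_i) · W · i = 4690 × 1060 × 0.0008380 = 4166 m³/day.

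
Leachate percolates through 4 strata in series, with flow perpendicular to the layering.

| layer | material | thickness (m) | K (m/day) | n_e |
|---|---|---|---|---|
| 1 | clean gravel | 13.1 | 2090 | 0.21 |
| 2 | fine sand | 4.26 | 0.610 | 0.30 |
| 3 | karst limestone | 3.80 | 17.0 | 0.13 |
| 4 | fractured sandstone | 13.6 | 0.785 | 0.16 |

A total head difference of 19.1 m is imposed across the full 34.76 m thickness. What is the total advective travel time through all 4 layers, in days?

8.61

With flow normal to the layers, continuity requires the same specific discharge q through every layer.
Σ(b_i/K_i) = 13.1/2090 + 4.26/0.610 + 3.80/17.0 + 13.6/0.785 = 24.54 d.
q = Δh / Σ(b_i/K_i) = 19.1 / 24.54 = 0.7784 m/day.
In each layer the seepage velocity is v_i = q/n_i, so the layer transit time is t_i = b_i·n_i / q:
  layer 1 (clean gravel): t_1 = 13.1 × 0.21 / 0.7784 = 3.534 d
  layer 2 (fine sand): t_2 = 4.26 × 0.30 / 0.7784 = 1.642 d
  layer 3 (karst limestone): t_3 = 3.80 × 0.13 / 0.7784 = 0.6347 d
  layer 4 (fractured sandstone): t_4 = 13.6 × 0.16 / 0.7784 = 2.796 d
Total t = Σ t_i = 8.606 days.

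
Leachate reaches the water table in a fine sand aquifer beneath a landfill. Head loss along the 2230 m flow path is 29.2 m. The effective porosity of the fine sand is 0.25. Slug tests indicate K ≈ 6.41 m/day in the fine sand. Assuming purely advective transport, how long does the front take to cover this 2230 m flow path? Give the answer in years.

Hydraulic gradient i = Δh / L = 29.2 / 2230 = 0.01309.
Darcy flux q = K · i = 6.410 × 0.01309 = 0.08393 m/day.
Seepage velocity v = q / n_e = 0.08393 / 0.25 = 0.3357 m/day.
Travel time t = L / v = 2230 / 0.3357 = 6642 days = 18.19 years.

18.2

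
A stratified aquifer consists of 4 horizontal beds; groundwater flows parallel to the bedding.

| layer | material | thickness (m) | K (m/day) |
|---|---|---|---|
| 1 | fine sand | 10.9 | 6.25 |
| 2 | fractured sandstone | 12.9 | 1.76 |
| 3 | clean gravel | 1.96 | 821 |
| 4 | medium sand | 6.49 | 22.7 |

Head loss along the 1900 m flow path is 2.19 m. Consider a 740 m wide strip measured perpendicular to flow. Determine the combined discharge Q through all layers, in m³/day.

1580

Flow is parallel to layering, so each bed carries its own Darcy discharge and the transmissivities add.
Σ(K_i·b_i) = 6.25×10.9 + 1.76×12.9 + 821×1.96 + 22.7×6.49 = 1847 m²/day.
Hydraulic gradient i = Δh / L = 2.19 / 1900 = 0.001153.
Q = Σ(K_i·b_i) · W · i = 1847 × 740 × 0.001153 = 1576 m³/day.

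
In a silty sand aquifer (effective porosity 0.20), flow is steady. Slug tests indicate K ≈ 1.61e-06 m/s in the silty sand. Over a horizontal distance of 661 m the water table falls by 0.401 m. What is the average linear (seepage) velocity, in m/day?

Convert K: 1.61e-06 m/s × 86400 = 0.1391 m/day.
Hydraulic gradient i = Δh / L = 0.401 / 661 = 0.0006067.
Darcy flux q = K · i = 0.1391 × 0.0006067 = 8.439e-05 m/day.
Seepage velocity v = q / n_e = 8.439e-05 / 0.20 = 0.0004219 m/day.

0.000422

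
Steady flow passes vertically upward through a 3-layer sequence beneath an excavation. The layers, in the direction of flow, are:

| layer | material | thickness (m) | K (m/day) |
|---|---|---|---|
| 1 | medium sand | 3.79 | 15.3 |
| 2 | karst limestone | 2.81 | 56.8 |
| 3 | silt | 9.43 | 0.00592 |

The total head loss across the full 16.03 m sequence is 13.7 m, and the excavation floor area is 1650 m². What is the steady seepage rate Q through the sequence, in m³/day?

Flow is perpendicular to layering, so the layers act in series and the equivalent K is the thickness-weighted harmonic mean.
Total thickness L = 3.79 + 2.81 + 9.43 = 16.03 m.
Σ(b_i/K_i) = 3.79/15.3 + 2.81/56.8 + 9.43/0.00592 = 1593 d.
K_eq = L / Σ(b_i/K_i) = 16.03 / 1593 = 0.01006 m/day.
Q = K_eq · A · (Δh/L) = 0.01006 × 1650 × (13.7/16.03) = 14.19 m³/day.

14.2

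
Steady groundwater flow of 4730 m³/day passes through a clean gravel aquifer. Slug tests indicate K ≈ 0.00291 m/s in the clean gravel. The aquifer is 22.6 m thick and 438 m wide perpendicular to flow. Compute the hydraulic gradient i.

0.00190

Convert K: 0.00291 m/s × 86400 = 251.4 m/day.
Cross-sectional area A = 438 × 22.6 = 9899 m².
From Q = K·A·i, i = Q / (K·A) = 4730 / (251.4 × 9899) = 0.001901.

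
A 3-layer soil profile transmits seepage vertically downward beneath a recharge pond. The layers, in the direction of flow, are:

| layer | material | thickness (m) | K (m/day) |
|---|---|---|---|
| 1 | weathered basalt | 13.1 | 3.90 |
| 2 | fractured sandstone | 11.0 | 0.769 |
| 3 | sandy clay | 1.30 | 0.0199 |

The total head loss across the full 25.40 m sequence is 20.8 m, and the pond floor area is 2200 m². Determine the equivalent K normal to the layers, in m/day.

0.306

Flow is perpendicular to layering, so the layers act in series and the equivalent K is the thickness-weighted harmonic mean.
Total thickness L = 13.1 + 11.0 + 1.30 = 25.40 m.
Σ(b_i/K_i) = 13.1/3.90 + 11.0/0.769 + 1.30/0.0199 = 82.99 d.
K_eq = L / Σ(b_i/K_i) = 25.40 / 82.99 = 0.3061 m/day.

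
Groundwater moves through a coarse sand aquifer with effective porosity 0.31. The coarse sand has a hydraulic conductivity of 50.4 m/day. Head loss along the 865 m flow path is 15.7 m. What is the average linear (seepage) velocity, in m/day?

Hydraulic gradient i = Δh / L = 15.7 / 865 = 0.01815.
Darcy flux q = K · i = 50.40 × 0.01815 = 0.9148 m/day.
Seepage velocity v = q / n_e = 0.9148 / 0.31 = 2.951 m/day.

2.95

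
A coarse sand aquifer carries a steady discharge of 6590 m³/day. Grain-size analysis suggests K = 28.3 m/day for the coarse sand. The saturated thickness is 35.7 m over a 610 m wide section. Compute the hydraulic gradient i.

Cross-sectional area A = 610 × 35.7 = 21777 m².
From Q = K·A·i, i = Q / (K·A) = 6590 / (28.30 × 21777) = 0.01069.

0.0107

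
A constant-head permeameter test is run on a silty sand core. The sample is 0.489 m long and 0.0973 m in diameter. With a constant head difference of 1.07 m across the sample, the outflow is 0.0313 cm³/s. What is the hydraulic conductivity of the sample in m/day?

Cross-sectional area A = π·(d/2)² = π × (0.0973/2)² = 0.007436 m².
Convert discharge: 0.0313 cm³/s = 3.130e-08 m³/s.
Darcy's law rearranged: K = Q·L / (A·Δh) = 3.130e-08 × 0.489 / (0.007436 × 1.07) = 1.924e-06 m/s = 0.1662 m/day.

0.166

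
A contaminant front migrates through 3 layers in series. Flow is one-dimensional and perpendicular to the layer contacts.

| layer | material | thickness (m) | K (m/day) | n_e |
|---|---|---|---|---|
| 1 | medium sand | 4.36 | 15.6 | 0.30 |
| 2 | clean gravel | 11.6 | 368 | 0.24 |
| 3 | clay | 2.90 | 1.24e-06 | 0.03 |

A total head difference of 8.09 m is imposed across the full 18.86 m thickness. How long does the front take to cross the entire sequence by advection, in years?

3310

With flow normal to the layers, continuity requires the same specific discharge q through every layer.
Σ(b_i/K_i) = 4.36/15.6 + 11.6/368 + 2.90/1.24e-06 = 2.339e+06 d.
q = Δh / Σ(b_i/K_i) = 8.09 / 2.339e+06 = 3.459e-06 m/day.
In each layer the seepage velocity is v_i = q/n_i, so the layer transit time is t_i = b_i·n_i / q:
  layer 1 (medium sand): t_1 = 4.36 × 0.30 / 3.459e-06 = 3.781e+05 d
  layer 2 (clean gravel): t_2 = 11.6 × 0.24 / 3.459e-06 = 8.048e+05 d
  layer 3 (clay): t_3 = 2.90 × 0.03 / 3.459e-06 = 25151 d
Total t = Σ t_i = 1.208e+06 days = 3308 years.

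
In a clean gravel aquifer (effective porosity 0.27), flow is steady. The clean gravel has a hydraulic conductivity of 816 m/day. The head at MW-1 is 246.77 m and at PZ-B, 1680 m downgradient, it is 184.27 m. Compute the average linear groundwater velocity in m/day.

112

Hydraulic gradient i = (246.77 − 184.27) / 1680 = 62.5 / 1680 = 0.03720.
Darcy flux q = K · i = 816.0 × 0.03720 = 30.36 m/day.
Seepage velocity v = q / n_e = 30.36 / 0.27 = 112.4 m/day.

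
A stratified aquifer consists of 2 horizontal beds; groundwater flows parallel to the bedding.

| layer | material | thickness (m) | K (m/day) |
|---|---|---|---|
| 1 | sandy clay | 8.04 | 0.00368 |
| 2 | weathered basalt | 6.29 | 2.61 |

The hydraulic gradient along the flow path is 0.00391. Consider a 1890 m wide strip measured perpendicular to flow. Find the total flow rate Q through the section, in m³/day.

122

Flow is parallel to layering, so each bed carries its own Darcy discharge and the transmissivities add.
Σ(K_i·b_i) = 0.00368×8.04 + 2.61×6.29 = 16.45 m²/day.
Hydraulic gradient i = 0.00391.
Q = Σ(K_i·b_i) · W · i = 16.45 × 1890 × 0.003910 = 121.5 m³/day.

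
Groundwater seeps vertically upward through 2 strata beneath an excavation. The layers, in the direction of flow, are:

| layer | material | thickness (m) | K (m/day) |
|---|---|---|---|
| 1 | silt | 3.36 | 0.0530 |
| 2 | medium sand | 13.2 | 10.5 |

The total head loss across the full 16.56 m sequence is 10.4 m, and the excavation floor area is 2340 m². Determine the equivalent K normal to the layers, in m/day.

0.256

Flow is perpendicular to layering, so the layers act in series and the equivalent K is the thickness-weighted harmonic mean.
Total thickness L = 3.36 + 13.2 = 16.56 m.
Σ(b_i/K_i) = 3.36/0.0530 + 13.2/10.5 = 64.65 d.
K_eq = L / Σ(b_i/K_i) = 16.56 / 64.65 = 0.2561 m/day.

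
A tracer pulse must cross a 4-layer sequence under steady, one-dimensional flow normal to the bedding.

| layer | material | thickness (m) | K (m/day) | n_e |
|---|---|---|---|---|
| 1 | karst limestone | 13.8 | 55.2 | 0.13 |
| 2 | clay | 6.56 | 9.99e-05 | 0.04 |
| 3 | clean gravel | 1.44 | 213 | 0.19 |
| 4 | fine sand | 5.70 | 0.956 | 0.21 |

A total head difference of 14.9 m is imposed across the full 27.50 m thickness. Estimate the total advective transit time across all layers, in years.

With flow normal to the layers, continuity requires the same specific discharge q through every layer.
Σ(b_i/K_i) = 13.8/55.2 + 6.56/9.99e-05 + 1.44/213 + 5.70/0.956 = 65672 d.
q = Δh / Σ(b_i/K_i) = 14.9 / 65672 = 0.0002269 m/day.
In each layer the seepage velocity is v_i = q/n_i, so the layer transit time is t_i = b_i·n_i / q:
  layer 1 (karst limestone): t_1 = 13.8 × 0.13 / 0.0002269 = 7907 d
  layer 2 (clay): t_2 = 6.56 × 0.04 / 0.0002269 = 1157 d
  layer 3 (clean gravel): t_3 = 1.44 × 0.19 / 0.0002269 = 1206 d
  layer 4 (fine sand): t_4 = 5.70 × 0.21 / 0.0002269 = 5276 d
Total t = Σ t_i = 15545 days = 42.56 years.

42.6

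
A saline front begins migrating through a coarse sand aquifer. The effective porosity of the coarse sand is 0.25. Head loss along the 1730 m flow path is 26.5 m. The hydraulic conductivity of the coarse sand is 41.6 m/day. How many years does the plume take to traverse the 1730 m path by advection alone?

Hydraulic gradient i = Δh / L = 26.5 / 1730 = 0.01532.
Darcy flux q = K · i = 41.60 × 0.01532 = 0.6372 m/day.
Seepage velocity v = q / n_e = 0.6372 / 0.25 = 2.549 m/day.
Travel time t = L / v = 1730 / 2.549 = 678.7 days = 1.858 years.

1.86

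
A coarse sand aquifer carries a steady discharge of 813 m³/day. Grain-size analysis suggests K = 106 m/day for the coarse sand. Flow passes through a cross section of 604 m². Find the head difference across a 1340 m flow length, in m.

17.0

From Q = K·A·i, i = Q / (K·A) = 813 / (106.0 × 604.0) = 0.01270.
Head loss Δh = i · L = 0.01270 × 1340 = 17.02 m.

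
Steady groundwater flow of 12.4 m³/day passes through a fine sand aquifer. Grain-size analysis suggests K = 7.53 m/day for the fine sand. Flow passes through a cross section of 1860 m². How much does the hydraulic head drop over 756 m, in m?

From Q = K·A·i, i = Q / (K·A) = 12.4 / (7.530 × 1860) = 0.0008853.
Head loss Δh = i · L = 0.0008853 × 756 = 0.6693 m.

0.669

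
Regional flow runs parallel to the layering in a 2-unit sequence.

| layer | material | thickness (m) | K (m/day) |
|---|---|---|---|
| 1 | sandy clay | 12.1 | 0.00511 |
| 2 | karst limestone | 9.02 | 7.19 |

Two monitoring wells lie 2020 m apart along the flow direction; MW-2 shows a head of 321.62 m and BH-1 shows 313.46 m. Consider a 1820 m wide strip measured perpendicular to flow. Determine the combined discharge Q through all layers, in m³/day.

Flow is parallel to layering, so each bed carries its own Darcy discharge and the transmissivities add.
Σ(K_i·b_i) = 0.00511×12.1 + 7.19×9.02 = 64.92 m²/day.
Hydraulic gradient i = (321.62 − 313.46) / 2020 = 8.16 / 2020 = 0.004040.
Q = Σ(K_i·b_i) · W · i = 64.92 × 1820 × 0.004040 = 477.3 m³/day.

477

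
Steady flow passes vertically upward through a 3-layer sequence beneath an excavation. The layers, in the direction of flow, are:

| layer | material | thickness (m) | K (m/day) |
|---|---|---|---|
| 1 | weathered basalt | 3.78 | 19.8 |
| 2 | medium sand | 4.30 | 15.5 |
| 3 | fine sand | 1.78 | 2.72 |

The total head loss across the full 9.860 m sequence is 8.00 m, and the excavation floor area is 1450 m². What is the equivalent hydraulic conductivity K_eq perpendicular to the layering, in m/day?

8.78

Flow is perpendicular to layering, so the layers act in series and the equivalent K is the thickness-weighted harmonic mean.
Total thickness L = 3.78 + 4.30 + 1.78 = 9.860 m.
Σ(b_i/K_i) = 3.78/19.8 + 4.30/15.5 + 1.78/2.72 = 1.123 d.
K_eq = L / Σ(b_i/K_i) = 9.860 / 1.123 = 8.782 m/day.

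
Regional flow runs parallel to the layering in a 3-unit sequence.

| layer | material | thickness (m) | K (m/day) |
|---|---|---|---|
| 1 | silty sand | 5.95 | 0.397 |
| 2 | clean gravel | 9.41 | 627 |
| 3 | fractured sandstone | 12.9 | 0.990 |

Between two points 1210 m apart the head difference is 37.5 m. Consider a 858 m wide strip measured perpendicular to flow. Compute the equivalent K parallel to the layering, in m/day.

Flow is parallel to layering, so each bed carries its own Darcy discharge and the transmissivities add.
Σ(K_i·b_i) = 0.397×5.95 + 627×9.41 + 0.990×12.9 = 5915 m²/day.
Total thickness b = 28.26 m, so K_eq = Σ(K_i·b_i)/b = 209.3 m/day.

209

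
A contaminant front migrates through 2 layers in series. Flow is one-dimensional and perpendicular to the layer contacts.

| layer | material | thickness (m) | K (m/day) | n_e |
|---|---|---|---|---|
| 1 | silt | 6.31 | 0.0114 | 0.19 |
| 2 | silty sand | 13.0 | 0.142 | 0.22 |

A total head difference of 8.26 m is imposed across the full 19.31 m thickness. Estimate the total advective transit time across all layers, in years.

0.868

With flow normal to the layers, continuity requires the same specific discharge q through every layer.
Σ(b_i/K_i) = 6.31/0.0114 + 13.0/0.142 = 645.1 d.
q = Δh / Σ(b_i/K_i) = 8.26 / 645.1 = 0.01281 m/day.
In each layer the seepage velocity is v_i = q/n_i, so the layer transit time is t_i = b_i·n_i / q:
  layer 1 (silt): t_1 = 6.31 × 0.19 / 0.01281 = 93.63 d
  layer 2 (silty sand): t_2 = 13.0 × 0.22 / 0.01281 = 223.3 d
Total t = Σ t_i = 317.0 days = 0.8678 years.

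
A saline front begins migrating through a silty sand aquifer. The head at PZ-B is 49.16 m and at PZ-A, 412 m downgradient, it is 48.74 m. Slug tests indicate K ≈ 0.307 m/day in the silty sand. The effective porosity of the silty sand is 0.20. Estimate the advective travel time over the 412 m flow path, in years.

Hydraulic gradient i = (49.16 − 48.74) / 412 = 0.42 / 412 = 0.001019.
Darcy flux q = K · i = 0.3070 × 0.001019 = 0.0003130 m/day.
Seepage velocity v = q / n_e = 0.0003130 / 0.20 = 0.001565 m/day.
Travel time t = L / v = 412 / 0.001565 = 2.633e+05 days = 720.9 years.

721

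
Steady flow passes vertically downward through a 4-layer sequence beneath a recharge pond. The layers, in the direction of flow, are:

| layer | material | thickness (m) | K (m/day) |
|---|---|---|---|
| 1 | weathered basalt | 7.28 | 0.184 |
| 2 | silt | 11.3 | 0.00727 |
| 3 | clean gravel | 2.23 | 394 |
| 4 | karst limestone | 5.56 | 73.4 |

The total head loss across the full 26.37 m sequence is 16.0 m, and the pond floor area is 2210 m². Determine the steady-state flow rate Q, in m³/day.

22.2

Flow is perpendicular to layering, so the layers act in series and the equivalent K is the thickness-weighted harmonic mean.
Total thickness L = 7.28 + 11.3 + 2.23 + 5.56 = 26.37 m.
Σ(b_i/K_i) = 7.28/0.184 + 11.3/0.00727 + 2.23/394 + 5.56/73.4 = 1594 d.
K_eq = L / Σ(b_i/K_i) = 26.37 / 1594 = 0.01654 m/day.
Q = K_eq · A · (Δh/L) = 0.01654 × 2210 × (16.0/26.37) = 22.18 m³/day.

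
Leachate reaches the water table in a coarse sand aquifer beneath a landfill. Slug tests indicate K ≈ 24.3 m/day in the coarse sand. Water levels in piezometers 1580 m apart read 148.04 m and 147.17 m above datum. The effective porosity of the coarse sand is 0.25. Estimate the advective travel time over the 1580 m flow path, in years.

80.8

Hydraulic gradient i = (148.04 − 147.17) / 1580 = 0.87 / 1580 = 0.0005506.
Darcy flux q = K · i = 24.30 × 0.0005506 = 0.01338 m/day.
Seepage velocity v = q / n_e = 0.01338 / 0.25 = 0.05352 m/day.
Travel time t = L / v = 1580 / 0.05352 = 29521 days = 80.82 years.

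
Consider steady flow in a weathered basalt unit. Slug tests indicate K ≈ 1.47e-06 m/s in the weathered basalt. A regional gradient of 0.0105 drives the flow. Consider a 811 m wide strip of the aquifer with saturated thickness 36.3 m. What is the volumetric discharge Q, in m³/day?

Convert K: 1.47e-06 m/s × 86400 = 0.1270 m/day.
Cross-sectional area A = 811 × 36.3 = 29439 m².
Hydraulic gradient i = 0.0105.
Darcy's law: Q = K · A · i = 0.1270 × 29439 × 0.01050 = 39.26 m³/day.

39.3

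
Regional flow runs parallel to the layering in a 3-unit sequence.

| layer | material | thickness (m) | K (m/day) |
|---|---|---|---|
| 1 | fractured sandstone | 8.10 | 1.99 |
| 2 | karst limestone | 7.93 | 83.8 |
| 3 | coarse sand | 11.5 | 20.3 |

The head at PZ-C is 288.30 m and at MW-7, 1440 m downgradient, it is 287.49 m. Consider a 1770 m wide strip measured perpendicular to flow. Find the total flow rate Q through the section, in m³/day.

910

Flow is parallel to layering, so each bed carries its own Darcy discharge and the transmissivities add.
Σ(K_i·b_i) = 1.99×8.10 + 83.8×7.93 + 20.3×11.5 = 914.1 m²/day.
Hydraulic gradient i = (288.30 − 287.49) / 1440 = 0.81 / 1440 = 0.0005625.
Q = Σ(K_i·b_i) · W · i = 914.1 × 1770 × 0.0005625 = 910.1 m³/day.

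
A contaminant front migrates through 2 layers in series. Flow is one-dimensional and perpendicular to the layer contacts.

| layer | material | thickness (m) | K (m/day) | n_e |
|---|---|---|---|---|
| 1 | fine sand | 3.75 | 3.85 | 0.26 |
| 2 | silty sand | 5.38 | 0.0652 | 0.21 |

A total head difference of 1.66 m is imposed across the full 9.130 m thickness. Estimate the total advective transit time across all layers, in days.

With flow normal to the layers, continuity requires the same specific discharge q through every layer.
Σ(b_i/K_i) = 3.75/3.85 + 5.38/0.0652 = 83.49 d.
q = Δh / Σ(b_i/K_i) = 1.66 / 83.49 = 0.01988 m/day.
In each layer the seepage velocity is v_i = q/n_i, so the layer transit time is t_i = b_i·n_i / q:
  layer 1 (fine sand): t_1 = 3.75 × 0.26 / 0.01988 = 49.04 d
  layer 2 (silty sand): t_2 = 5.38 × 0.21 / 0.01988 = 56.82 d
Total t = Σ t_i = 105.9 days.

106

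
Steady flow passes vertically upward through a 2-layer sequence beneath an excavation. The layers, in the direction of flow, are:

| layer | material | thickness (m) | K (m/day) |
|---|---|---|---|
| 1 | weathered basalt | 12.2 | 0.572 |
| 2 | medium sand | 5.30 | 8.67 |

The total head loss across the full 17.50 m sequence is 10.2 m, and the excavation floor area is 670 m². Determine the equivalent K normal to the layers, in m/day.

0.798

Flow is perpendicular to layering, so the layers act in series and the equivalent K is the thickness-weighted harmonic mean.
Total thickness L = 12.2 + 5.30 = 17.50 m.
Σ(b_i/K_i) = 12.2/0.572 + 5.30/8.67 = 21.94 d.
K_eq = L / Σ(b_i/K_i) = 17.50 / 21.94 = 0.7976 m/day.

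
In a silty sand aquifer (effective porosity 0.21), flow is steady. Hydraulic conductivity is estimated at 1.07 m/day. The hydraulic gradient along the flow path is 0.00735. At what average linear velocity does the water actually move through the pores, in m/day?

0.0375

Hydraulic gradient i = 0.00735.
Darcy flux q = K · i = 1.070 × 0.007350 = 0.007864 m/day.
Seepage velocity v = q / n_e = 0.007864 / 0.21 = 0.03745 m/day.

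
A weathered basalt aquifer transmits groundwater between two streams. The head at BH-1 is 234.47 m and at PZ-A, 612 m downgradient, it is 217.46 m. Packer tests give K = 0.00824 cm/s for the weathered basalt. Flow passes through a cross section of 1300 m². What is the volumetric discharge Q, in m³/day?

257

Convert K: 0.00824 cm/s × 864 = 7.119 m/day.
Hydraulic gradient i = (234.47 − 217.46) / 612 = 17.01 / 612 = 0.02779.
Darcy's law: Q = K · A · i = 7.119 × 1300 × 0.02779 = 257.2 m³/day.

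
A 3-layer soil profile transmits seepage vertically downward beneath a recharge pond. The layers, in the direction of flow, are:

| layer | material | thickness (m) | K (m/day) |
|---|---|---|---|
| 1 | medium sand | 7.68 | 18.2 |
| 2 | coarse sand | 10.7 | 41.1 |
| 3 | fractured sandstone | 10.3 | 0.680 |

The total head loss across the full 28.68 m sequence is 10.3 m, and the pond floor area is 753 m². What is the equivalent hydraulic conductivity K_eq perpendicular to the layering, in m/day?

Flow is perpendicular to layering, so the layers act in series and the equivalent K is the thickness-weighted harmonic mean.
Total thickness L = 7.68 + 10.7 + 10.3 = 28.68 m.
Σ(b_i/K_i) = 7.68/18.2 + 10.7/41.1 + 10.3/0.680 = 15.83 d.
K_eq = L / Σ(b_i/K_i) = 28.68 / 15.83 = 1.812 m/day.

1.81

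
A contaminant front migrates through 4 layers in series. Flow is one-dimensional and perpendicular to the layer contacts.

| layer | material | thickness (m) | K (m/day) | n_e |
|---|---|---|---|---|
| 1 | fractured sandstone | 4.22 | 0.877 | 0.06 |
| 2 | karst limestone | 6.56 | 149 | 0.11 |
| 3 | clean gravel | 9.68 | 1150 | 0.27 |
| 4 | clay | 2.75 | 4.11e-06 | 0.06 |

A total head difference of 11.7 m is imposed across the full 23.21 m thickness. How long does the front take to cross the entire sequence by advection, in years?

With flow normal to the layers, continuity requires the same specific discharge q through every layer.
Σ(b_i/K_i) = 4.22/0.877 + 6.56/149 + 9.68/1150 + 2.75/4.11e-06 = 6.691e+05 d.
q = Δh / Σ(b_i/K_i) = 11.7 / 6.691e+05 = 1.749e-05 m/day.
In each layer the seepage velocity is v_i = q/n_i, so the layer transit time is t_i = b_i·n_i / q:
  layer 1 (fractured sandstone): t_1 = 4.22 × 0.06 / 1.749e-05 = 14480 d
  layer 2 (karst limestone): t_2 = 6.56 × 0.11 / 1.749e-05 = 41267 d
  layer 3 (clean gravel): t_3 = 9.68 × 0.27 / 1.749e-05 = 1.495e+05 d
  layer 4 (clay): t_4 = 2.75 × 0.06 / 1.749e-05 = 9436 d
Total t = Σ t_i = 2.147e+05 days = 587.7 years.

588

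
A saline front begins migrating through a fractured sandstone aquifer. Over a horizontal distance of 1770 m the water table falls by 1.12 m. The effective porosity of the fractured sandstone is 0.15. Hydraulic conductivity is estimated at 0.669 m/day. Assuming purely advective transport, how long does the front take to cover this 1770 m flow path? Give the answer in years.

Hydraulic gradient i = Δh / L = 1.12 / 1770 = 0.0006328.
Darcy flux q = K · i = 0.6690 × 0.0006328 = 0.0004233 m/day.
Seepage velocity v = q / n_e = 0.0004233 / 0.15 = 0.002822 m/day.
Travel time t = L / v = 1770 / 0.002822 = 6.272e+05 days = 1717 years.

1720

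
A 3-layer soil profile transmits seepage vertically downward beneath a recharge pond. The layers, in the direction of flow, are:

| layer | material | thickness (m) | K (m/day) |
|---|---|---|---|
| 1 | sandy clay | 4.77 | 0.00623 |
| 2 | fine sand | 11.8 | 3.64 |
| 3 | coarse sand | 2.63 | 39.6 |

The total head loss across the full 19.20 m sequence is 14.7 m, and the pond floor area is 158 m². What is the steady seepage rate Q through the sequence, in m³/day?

3.02

Flow is perpendicular to layering, so the layers act in series and the equivalent K is the thickness-weighted harmonic mean.
Total thickness L = 4.77 + 11.8 + 2.63 = 19.20 m.
Σ(b_i/K_i) = 4.77/0.00623 + 11.8/3.64 + 2.63/39.6 = 769.0 d.
K_eq = L / Σ(b_i/K_i) = 19.20 / 769.0 = 0.02497 m/day.
Q = K_eq · A · (Δh/L) = 0.02497 × 158 × (14.7/19.20) = 3.020 m³/day.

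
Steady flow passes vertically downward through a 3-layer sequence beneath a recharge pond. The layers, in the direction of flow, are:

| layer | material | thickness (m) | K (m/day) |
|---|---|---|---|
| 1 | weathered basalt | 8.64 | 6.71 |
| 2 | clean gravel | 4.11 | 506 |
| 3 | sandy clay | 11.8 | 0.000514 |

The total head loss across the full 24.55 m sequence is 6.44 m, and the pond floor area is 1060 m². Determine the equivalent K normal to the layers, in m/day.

0.00107

Flow is perpendicular to layering, so the layers act in series and the equivalent K is the thickness-weighted harmonic mean.
Total thickness L = 8.64 + 4.11 + 11.8 = 24.55 m.
Σ(b_i/K_i) = 8.64/6.71 + 4.11/506 + 11.8/0.000514 = 22958 d.
K_eq = L / Σ(b_i/K_i) = 24.55 / 22958 = 0.001069 m/day.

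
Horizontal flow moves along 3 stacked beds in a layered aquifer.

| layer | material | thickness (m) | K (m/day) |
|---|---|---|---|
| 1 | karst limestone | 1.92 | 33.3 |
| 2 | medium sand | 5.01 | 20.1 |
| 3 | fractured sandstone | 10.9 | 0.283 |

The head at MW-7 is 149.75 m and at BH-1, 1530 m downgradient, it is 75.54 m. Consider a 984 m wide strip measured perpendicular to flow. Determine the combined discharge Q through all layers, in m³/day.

8000

Flow is parallel to layering, so each bed carries its own Darcy discharge and the transmissivities add.
Σ(K_i·b_i) = 33.3×1.92 + 20.1×5.01 + 0.283×10.9 = 167.7 m²/day.
Hydraulic gradient i = (149.75 − 75.54) / 1530 = 74.21 / 1530 = 0.04850.
Q = Σ(K_i·b_i) · W · i = 167.7 × 984 × 0.04850 = 8005 m³/day.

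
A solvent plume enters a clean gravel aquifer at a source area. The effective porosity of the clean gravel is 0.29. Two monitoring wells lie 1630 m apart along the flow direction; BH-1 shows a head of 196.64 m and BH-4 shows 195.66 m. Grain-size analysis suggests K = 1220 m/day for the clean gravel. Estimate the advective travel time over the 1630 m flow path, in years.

1.76

Hydraulic gradient i = (196.64 − 195.66) / 1630 = 0.98 / 1630 = 0.0006012.
Darcy flux q = K · i = 1220 × 0.0006012 = 0.7335 m/day.
Seepage velocity v = q / n_e = 0.7335 / 0.29 = 2.529 m/day.
Travel time t = L / v = 1630 / 2.529 = 644.4 days = 1.764 years.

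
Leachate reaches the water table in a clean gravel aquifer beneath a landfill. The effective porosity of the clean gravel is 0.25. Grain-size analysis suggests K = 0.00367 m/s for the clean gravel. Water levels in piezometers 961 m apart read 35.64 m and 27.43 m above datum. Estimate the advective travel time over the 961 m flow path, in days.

Convert K: 0.00367 m/s × 86400 = 317.1 m/day.
Hydraulic gradient i = (35.64 − 27.43) / 961 = 8.21 / 961 = 0.008543.
Darcy flux q = K · i = 317.1 × 0.008543 = 2.709 m/day.
Seepage velocity v = q / n_e = 2.709 / 0.25 = 10.84 m/day.
Travel time t = L / v = 961 / 10.84 = 88.69 days.

88.7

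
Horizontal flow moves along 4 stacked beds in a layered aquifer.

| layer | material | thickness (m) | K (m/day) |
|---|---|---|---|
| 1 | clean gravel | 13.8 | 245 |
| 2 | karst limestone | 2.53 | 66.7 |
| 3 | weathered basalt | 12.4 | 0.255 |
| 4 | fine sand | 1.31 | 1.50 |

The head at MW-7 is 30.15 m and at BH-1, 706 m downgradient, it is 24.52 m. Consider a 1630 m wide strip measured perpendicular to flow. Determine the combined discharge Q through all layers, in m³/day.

46200

Flow is parallel to layering, so each bed carries its own Darcy discharge and the transmissivities add.
Σ(K_i·b_i) = 245×13.8 + 66.7×2.53 + 0.255×12.4 + 1.50×1.31 = 3555 m²/day.
Hydraulic gradient i = (30.15 − 24.52) / 706 = 5.63 / 706 = 0.007975.
Q = Σ(K_i·b_i) · W · i = 3555 × 1630 × 0.007975 = 46208 m³/day.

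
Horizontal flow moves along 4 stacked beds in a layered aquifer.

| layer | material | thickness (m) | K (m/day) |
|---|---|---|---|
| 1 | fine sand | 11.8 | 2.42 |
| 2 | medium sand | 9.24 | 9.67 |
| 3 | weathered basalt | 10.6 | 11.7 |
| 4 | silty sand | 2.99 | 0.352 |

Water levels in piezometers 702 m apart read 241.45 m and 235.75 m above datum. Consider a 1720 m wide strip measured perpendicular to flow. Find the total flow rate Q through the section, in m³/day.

Flow is parallel to layering, so each bed carries its own Darcy discharge and the transmissivities add.
Σ(K_i·b_i) = 2.42×11.8 + 9.67×9.24 + 11.7×10.6 + 0.352×2.99 = 243.0 m²/day.
Hydraulic gradient i = (241.45 − 235.75) / 702 = 5.7 / 702 = 0.008120.
Q = Σ(K_i·b_i) · W · i = 243.0 × 1720 × 0.008120 = 3393 m³/day.

3390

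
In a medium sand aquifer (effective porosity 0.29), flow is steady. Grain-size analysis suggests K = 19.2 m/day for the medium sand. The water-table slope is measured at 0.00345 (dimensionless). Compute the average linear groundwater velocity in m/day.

Hydraulic gradient i = 0.00345.
Darcy flux q = K · i = 19.20 × 0.003450 = 0.06624 m/day.
Seepage velocity v = q / n_e = 0.06624 / 0.29 = 0.2284 m/day.

0.228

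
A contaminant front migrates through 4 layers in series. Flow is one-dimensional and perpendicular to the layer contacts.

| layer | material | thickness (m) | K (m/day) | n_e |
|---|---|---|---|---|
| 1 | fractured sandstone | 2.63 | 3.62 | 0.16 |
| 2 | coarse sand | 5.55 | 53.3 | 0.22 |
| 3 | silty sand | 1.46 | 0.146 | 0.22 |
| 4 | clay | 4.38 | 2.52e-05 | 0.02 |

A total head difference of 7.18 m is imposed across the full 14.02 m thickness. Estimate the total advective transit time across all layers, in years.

With flow normal to the layers, continuity requires the same specific discharge q through every layer.
Σ(b_i/K_i) = 2.63/3.62 + 5.55/53.3 + 1.46/0.146 + 4.38/2.52e-05 = 1.738e+05 d.
q = Δh / Σ(b_i/K_i) = 7.18 / 1.738e+05 = 4.131e-05 m/day.
In each layer the seepage velocity is v_i = q/n_i, so the layer transit time is t_i = b_i·n_i / q:
  layer 1 (fractured sandstone): t_1 = 2.63 × 0.16 / 4.131e-05 = 10187 d
  layer 2 (coarse sand): t_2 = 5.55 × 0.22 / 4.131e-05 = 29559 d
  layer 3 (silty sand): t_3 = 1.46 × 0.22 / 4.131e-05 = 7776 d
  layer 4 (clay): t_4 = 4.38 × 0.02 / 4.131e-05 = 2121 d
Total t = Σ t_i = 49643 days = 135.9 years.

136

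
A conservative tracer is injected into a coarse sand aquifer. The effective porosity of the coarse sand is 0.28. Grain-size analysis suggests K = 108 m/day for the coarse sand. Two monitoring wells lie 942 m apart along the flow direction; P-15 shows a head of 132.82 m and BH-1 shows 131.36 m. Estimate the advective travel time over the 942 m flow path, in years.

4.31

Hydraulic gradient i = (132.82 − 131.36) / 942 = 1.46 / 942 = 0.001550.
Darcy flux q = K · i = 108.0 × 0.001550 = 0.1674 m/day.
Seepage velocity v = q / n_e = 0.1674 / 0.28 = 0.5978 m/day.
Travel time t = L / v = 942 / 0.5978 = 1576 days = 4.314 years.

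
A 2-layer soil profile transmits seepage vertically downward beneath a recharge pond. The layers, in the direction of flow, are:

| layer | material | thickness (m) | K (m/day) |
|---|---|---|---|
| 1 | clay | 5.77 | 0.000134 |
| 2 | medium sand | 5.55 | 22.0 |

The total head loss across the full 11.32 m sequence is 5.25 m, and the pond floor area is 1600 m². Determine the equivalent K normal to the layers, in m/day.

Flow is perpendicular to layering, so the layers act in series and the equivalent K is the thickness-weighted harmonic mean.
Total thickness L = 5.77 + 5.55 = 11.32 m.
Σ(b_i/K_i) = 5.77/0.000134 + 5.55/22.0 = 43060 d.
K_eq = L / Σ(b_i/K_i) = 11.32 / 43060 = 0.0002629 m/day.

0.000263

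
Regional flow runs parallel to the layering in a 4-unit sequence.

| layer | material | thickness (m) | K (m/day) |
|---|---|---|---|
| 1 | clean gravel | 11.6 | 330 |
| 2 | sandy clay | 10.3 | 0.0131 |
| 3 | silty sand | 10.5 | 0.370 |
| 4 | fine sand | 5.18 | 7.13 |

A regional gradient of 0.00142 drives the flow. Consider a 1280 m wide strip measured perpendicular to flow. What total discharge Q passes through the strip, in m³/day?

7030

Flow is parallel to layering, so each bed carries its own Darcy discharge and the transmissivities add.
Σ(K_i·b_i) = 330×11.6 + 0.0131×10.3 + 0.370×10.5 + 7.13×5.18 = 3869 m²/day.
Hydraulic gradient i = 0.00142.
Q = Σ(K_i·b_i) · W · i = 3869 × 1280 × 0.001420 = 7032 m³/day.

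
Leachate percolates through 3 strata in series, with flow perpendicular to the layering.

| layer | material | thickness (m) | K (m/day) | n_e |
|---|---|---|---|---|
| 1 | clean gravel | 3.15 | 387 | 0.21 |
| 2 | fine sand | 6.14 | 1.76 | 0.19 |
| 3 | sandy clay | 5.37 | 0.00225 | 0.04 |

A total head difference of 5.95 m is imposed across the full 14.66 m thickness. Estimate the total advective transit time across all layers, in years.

With flow normal to the layers, continuity requires the same specific discharge q through every layer.
Σ(b_i/K_i) = 3.15/387 + 6.14/1.76 + 5.37/0.00225 = 2390 d.
q = Δh / Σ(b_i/K_i) = 5.95 / 2390 = 0.002489 m/day.
In each layer the seepage velocity is v_i = q/n_i, so the layer transit time is t_i = b_i·n_i / q:
  layer 1 (clean gravel): t_1 = 3.15 × 0.21 / 0.002489 = 265.7 d
  layer 2 (fine sand): t_2 = 6.14 × 0.19 / 0.002489 = 468.6 d
  layer 3 (sandy clay): t_3 = 5.37 × 0.04 / 0.002489 = 86.29 d
Total t = Σ t_i = 820.6 days = 2.247 years.

2.25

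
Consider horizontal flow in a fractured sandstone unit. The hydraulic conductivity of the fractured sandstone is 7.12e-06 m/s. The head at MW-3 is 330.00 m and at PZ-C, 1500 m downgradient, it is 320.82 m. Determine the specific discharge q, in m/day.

0.00376

Convert K: 7.12e-06 m/s × 86400 = 0.6152 m/day.
Hydraulic gradient i = (330.00 − 320.82) / 1500 = 9.18 / 1500 = 0.006120.
Specific discharge q = K · i = 0.6152 × 0.006120 = 0.003765 m/day.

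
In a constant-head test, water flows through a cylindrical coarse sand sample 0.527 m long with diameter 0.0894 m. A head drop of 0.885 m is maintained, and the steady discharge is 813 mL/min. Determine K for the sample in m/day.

111

Cross-sectional area A = π·(d/2)² = π × (0.0894/2)² = 0.006277 m².
Convert discharge: 813 mL/min = 1.355e-05 m³/s.
Darcy's law rearranged: K = Q·L / (A·Δh) = 1.355e-05 × 0.527 / (0.006277 × 0.885) = 0.001285 m/s = 111.1 m/day.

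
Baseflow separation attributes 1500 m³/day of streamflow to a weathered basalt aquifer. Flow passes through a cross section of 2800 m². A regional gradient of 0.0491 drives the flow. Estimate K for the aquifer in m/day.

10.9

Hydraulic gradient i = 0.0491.
From Q = K·A·i, K = Q / (A·i) = 1500 / (2800 × 0.04910) = 10.91 m/day.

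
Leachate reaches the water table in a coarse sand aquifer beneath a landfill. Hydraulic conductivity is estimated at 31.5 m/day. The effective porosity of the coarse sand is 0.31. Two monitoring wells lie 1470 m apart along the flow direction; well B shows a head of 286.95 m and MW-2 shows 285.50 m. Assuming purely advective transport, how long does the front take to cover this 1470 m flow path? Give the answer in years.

40.2

Hydraulic gradient i = (286.95 − 285.50) / 1470 = 1.45 / 1470 = 0.0009864.
Darcy flux q = K · i = 31.50 × 0.0009864 = 0.03107 m/day.
Seepage velocity v = q / n_e = 0.03107 / 0.31 = 0.1002 m/day.
Travel time t = L / v = 1470 / 0.1002 = 14666 days = 40.15 years.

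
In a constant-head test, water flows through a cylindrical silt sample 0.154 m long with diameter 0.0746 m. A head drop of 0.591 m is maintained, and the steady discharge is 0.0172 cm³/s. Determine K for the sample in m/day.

Cross-sectional area A = π·(d/2)² = π × (0.0746/2)² = 0.004371 m².
Convert discharge: 0.0172 cm³/s = 1.720e-08 m³/s.
Darcy's law rearranged: K = Q·L / (A·Δh) = 1.720e-08 × 0.154 / (0.004371 × 0.591) = 1.025e-06 m/s = 0.08859 m/day.

0.0886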